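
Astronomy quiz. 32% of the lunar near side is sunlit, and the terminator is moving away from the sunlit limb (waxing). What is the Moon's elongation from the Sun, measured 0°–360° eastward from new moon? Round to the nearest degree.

69°

Invert f = (1 − cos θ)/2 to get cos θ = 1 − 2(0.32) = 0.360, hence θ₀ = arccos 0.360 = 68.9°.
Waxing ⇒ before full, so θ = 68.9°.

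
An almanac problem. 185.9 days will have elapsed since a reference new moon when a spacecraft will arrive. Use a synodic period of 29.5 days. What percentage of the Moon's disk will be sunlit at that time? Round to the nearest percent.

66%

185.9/29.5 = 6.302 lunations, so 6 complete cycles and 8.90 d into the next.
Phase angle: θ = 360°·(8.90 d)/(29.5 d) = 108.6°.
Illuminated fraction = (1 − cos 108.6°)/2 = (1 − (-0.319))/2 ≈ 0.660, so 66%.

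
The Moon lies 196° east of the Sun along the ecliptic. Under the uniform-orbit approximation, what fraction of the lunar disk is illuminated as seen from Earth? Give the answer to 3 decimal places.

cos 196° = (-0.961), so f = (1 − (-0.961))/2 = 0.981.

0.981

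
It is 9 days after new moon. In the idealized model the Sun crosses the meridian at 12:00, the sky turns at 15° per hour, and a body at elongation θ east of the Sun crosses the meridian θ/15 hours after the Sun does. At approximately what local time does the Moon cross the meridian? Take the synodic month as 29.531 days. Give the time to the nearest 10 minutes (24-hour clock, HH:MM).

Phase angle: θ = 360°·(9 d)/(29.531 d) = 109.7°.
The Moon trails the Sun by θ/15 = 109.7/15 ≈ 7.31 hours.
12:00 + 7.314 h ≈ 19:19 → 19:20 to the nearest ten minutes.

19:20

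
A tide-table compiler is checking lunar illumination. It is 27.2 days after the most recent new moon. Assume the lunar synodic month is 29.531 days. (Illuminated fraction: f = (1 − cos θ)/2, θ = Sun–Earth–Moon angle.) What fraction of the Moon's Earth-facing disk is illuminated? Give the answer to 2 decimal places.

Phase angle: θ = 360°·(27.2 d)/(29.531 d) = 331.6°.
cos 331.6° = 0.880, so f = (1 − 0.880)/2 = 0.060.

0.06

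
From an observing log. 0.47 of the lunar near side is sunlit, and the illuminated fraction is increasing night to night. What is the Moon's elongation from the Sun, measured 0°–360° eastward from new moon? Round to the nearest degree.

cos θ = 1 − 2f = 0.060, giving a principal value of 86.6°.
Before full moon the principal value applies: θ = 86.6°.

87°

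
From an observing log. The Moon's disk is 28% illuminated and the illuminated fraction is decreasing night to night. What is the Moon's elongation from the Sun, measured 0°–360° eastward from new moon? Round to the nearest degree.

Invert f = (1 − cos θ)/2 to get cos θ = 1 − 2(0.28) = 0.440, hence θ₀ = arccos 0.440 = 63.9°.
Since the Moon is past full (waning), take the reflex angle: θ = 360° − 63.9° = 296.1°.

296°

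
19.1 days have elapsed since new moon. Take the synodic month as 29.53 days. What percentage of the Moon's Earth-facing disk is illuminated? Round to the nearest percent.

80%

Elongation θ = 360° × 19.1/29.53 ≈ 232.8°.
Illuminated fraction = (1 − cos 232.8°)/2 = (1 − (-0.604))/2 ≈ 0.802, so 80%.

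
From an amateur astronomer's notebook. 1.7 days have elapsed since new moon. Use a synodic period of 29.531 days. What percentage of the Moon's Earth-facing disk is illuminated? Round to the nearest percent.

Phase angle: θ = 360°·(1.7 d)/(29.531 d) = 20.7°.
cos 20.7° = 0.935, so f = (1 − 0.935)/2 = 0.032, so 3%.

3%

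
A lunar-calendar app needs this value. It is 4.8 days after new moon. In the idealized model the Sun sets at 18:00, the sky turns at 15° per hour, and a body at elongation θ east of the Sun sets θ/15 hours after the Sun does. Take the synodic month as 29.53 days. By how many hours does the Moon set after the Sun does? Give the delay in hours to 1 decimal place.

3.9 h

Phase angle: θ = 360°·(4.8 d)/(29.53 d) = 58.5°.
The Moon trails the Sun by θ/15 = 58.5/15 ≈ 3.90 hours.
So the Moon sets 3.90 h after the Sun.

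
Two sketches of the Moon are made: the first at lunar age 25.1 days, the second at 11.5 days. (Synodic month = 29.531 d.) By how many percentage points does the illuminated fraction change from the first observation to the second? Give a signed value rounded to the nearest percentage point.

+68 pp

First observation: θ = 360°·25.1/29.531 = 306.0°, so f = 0.206.
Second observation: θ = 140.2°, f = 0.884.
Δf = 0.884 − 0.206 = +0.678, i.e. +68 pp.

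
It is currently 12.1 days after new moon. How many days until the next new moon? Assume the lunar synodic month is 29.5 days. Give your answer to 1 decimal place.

17.4 days

One full lunation from the last new moon is 29.5 d; remaining = 29.5 − 12.1 = 17.400 d.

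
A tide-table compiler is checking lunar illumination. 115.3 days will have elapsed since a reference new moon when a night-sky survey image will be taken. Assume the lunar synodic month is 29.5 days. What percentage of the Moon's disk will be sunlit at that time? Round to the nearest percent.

115.3 d spans 3 complete synodic months (3 × 29.5 = 88.50 d) plus 26.80 d.
The Moon has covered 26.80/29.5 of its cycle, so θ ≈ 360° × 26.80/29.5 = 327.1°.
cos 327.1° = 0.839, so f = (1 − 0.839)/2 = 0.080, so 8%.

8%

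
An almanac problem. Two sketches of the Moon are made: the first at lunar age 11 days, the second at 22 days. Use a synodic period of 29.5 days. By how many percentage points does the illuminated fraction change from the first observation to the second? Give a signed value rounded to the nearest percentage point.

First observation: θ = 360°·11/29.5 = 134.2°, so f = 0.849.
Second observation: θ = 268.5°, f = 0.513.
Δf = 0.513 − 0.849 = -0.336, i.e. -34 pp.

-34 pp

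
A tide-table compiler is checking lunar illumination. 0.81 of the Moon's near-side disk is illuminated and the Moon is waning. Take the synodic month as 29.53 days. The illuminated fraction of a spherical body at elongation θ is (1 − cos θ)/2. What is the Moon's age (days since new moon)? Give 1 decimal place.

From f = (1 − cos θ)/2: cos θ = 1 − 2×0.81 = -0.620; arccos → 128.3°.
Waning ⇒ past full, so θ = 360° − 128.3° = 231.7°.
Age = 29.53 × 231.7°/360° ≈ 19.00 days.

19.0 days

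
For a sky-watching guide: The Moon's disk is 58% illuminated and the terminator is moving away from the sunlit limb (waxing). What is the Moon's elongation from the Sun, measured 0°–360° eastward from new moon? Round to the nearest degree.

cos θ = 1 − 2f = -0.160, giving a principal value of 99.2°.
Waxing ⇒ before full, so θ = 99.2°.

99°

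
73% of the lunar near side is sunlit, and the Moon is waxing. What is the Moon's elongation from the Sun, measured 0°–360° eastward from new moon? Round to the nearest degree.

117°

Invert f = (1 − cos θ)/2 to get cos θ = 1 − 2(0.73) = -0.460, hence θ₀ = arccos -0.460 = 117.4°.
Before full moon the principal value applies: θ = 117.4°.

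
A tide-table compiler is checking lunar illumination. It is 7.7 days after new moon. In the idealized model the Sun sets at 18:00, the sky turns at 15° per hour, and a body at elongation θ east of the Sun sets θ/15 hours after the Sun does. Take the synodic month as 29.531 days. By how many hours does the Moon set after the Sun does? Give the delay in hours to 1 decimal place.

The Moon has covered 7.7/29.531 of its cycle, so θ ≈ 360° × 7.7/29.531 = 93.9°.
The Moon trails the Sun by θ/15 = 93.9/15 ≈ 6.26 hours.
So the Moon sets 6.26 h after the Sun.

6.3 h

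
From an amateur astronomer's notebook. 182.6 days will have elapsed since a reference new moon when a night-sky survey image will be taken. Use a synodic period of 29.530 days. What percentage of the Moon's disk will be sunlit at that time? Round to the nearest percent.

30%

182.6/29.530 = 6.184 lunations, so 6 complete cycles and 5.42 d into the next.
Phase angle: θ = 360°·(5.42 d)/(29.530 d) = 66.1°.
With cos θ = 0.406, the lit fraction is (1 − 0.406)/2 ≈ 0.297, so 30%.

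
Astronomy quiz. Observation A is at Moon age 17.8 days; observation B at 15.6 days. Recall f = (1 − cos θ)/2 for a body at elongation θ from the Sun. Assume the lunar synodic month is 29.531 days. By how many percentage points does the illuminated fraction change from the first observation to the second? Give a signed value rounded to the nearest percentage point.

+9 percentage points

First observation: θ = 360°·17.8/29.531 = 217.0°, so f = 0.899.
Second observation: θ = 190.2°, f = 0.992.
Δf = 0.992 − 0.899 = +0.093, i.e. +9 pp.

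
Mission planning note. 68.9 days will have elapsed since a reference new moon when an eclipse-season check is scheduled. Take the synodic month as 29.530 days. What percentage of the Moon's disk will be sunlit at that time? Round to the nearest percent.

75%

Reduce mod P: 68.9 − 2×29.530 = 9.84 d into the current lunation.
The Moon has covered 9.84/29.530 of its cycle, so θ ≈ 360° × 9.84/29.530 = 120.0°.
Illuminated fraction = (1 − cos 120.0°)/2 = (1 − (-0.499))/2 ≈ 0.750, so 75%.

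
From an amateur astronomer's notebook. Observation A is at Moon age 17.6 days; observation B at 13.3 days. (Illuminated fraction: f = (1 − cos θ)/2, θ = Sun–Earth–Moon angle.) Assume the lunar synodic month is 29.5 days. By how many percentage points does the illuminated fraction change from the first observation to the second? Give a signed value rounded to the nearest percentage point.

First observation: θ = 360°·17.6/29.5 = 214.8°, so f = 0.911.
Second observation: θ = 162.3°, f = 0.976.
Δf = 0.976 − 0.911 = +0.066, i.e. +7 pp.

+7 pp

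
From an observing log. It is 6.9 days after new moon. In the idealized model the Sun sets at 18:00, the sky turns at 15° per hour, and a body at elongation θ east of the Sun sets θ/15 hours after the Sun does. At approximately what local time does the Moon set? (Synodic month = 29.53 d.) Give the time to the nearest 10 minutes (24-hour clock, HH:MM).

23:40

Elongation θ = 360° × 6.9/29.53 ≈ 84.1°.
The Moon trails the Sun by θ/15 = 84.1/15 ≈ 5.61 hours.
18:00 + 5.608 h ≈ 23:36 → 23:40 to the nearest ten minutes.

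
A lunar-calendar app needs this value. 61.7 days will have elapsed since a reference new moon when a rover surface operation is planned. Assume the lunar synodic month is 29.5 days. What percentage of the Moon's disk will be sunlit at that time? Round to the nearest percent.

8%

61.7/29.5 = 2.092 lunations, so 2 complete cycles and 2.70 d into the next.
The Moon has covered 2.70/29.5 of its cycle, so θ ≈ 360° × 2.70/29.5 = 32.9°.
With cos θ = 0.839, the lit fraction is (1 − 0.839)/2 ≈ 0.080, so 8%.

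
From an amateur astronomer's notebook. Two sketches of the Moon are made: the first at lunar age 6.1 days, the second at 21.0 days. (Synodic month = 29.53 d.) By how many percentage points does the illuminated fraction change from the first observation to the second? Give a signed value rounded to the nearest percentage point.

+26 pp

First observation: θ = 360°·6.1/29.53 = 74.4°, so f = 0.365.
Second observation: θ = 256.0°, f = 0.621.
Δf = 0.621 − 0.365 = +0.256, i.e. +26 pp.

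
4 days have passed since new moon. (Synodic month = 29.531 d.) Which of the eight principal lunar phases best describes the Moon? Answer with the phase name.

At 4/29.531 of the cycle, θ ≈ 49° — the waxing crescent range.

waxing crescent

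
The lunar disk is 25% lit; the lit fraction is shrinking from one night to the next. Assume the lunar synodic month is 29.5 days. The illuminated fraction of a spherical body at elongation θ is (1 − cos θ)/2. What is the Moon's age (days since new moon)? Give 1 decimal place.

24.6 days

cos θ = 1 − 2f = 0.500, giving a principal value of 60.0°.
Waning ⇒ past full, so θ = 360° − 60.0° = 300.0°.
At 360°/29.5 d per day, 300.0° corresponds to 24.58 days.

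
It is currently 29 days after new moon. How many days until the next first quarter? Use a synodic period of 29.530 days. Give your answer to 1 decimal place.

First quarter is 0.25 of the way through the cycle: age 0.25 × 29.530 = 7.383 d.
This lunation's first quarter (7.383 d) has passed, so add one period: 36.913 − 29 = 7.913 days.

7.9 days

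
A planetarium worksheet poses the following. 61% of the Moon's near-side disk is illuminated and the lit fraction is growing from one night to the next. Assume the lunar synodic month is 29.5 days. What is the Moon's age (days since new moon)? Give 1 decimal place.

cos θ = 1 − 2f = -0.220, giving a principal value of 102.7°.
The Moon is waxing (0°–180°), so θ = 102.7° directly.
At 360°/29.5 d per day, 102.7° corresponds to 8.42 days.

8.4 days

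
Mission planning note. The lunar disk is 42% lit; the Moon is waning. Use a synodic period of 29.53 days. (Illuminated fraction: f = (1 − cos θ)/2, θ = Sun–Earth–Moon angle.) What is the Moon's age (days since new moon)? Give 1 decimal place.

22.9 days

From f = (1 − cos θ)/2: cos θ = 1 − 2×0.42 = 0.160; arccos → 80.8°.
Waning ⇒ past full, so θ = 360° − 80.8° = 279.2°.
At 360°/29.53 d per day, 279.2° corresponds to 22.90 days.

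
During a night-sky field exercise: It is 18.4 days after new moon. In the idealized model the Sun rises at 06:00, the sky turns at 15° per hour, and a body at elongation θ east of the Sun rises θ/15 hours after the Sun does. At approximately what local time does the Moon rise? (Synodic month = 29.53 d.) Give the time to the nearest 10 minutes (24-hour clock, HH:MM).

Elongation θ = 360° × 18.4/29.53 ≈ 224.3°.
The Moon trails the Sun by θ/15 = 224.3/15 ≈ 14.95 hours.
06:00 + 14.954 h ≈ 20:57 → 21:00 to the nearest ten minutes.

21:00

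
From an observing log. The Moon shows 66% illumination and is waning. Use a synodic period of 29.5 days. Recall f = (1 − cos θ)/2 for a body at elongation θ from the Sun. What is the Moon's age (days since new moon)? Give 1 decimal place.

20.6 days

From f = (1 − cos θ)/2: cos θ = 1 − 2×0.66 = -0.320; arccos → 108.7°.
Since the Moon is past full (waning), take the reflex angle: θ = 360° − 108.7° = 251.3°.
Age = 29.5 × 251.3°/360° ≈ 20.60 days.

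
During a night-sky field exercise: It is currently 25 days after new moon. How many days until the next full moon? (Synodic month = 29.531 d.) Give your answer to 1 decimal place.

19.3 days

Full moon occurs at elongation 180°, i.e. at age 29.531 × 180/360 = 14.765 d.
This lunation's full moon (14.765 d) has passed, so add one period: 44.296 − 25 = 19.296 days.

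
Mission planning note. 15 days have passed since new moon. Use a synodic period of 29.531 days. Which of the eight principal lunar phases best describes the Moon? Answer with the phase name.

full moon

At 15/29.531 of the cycle, θ ≈ 183° — the full moon range.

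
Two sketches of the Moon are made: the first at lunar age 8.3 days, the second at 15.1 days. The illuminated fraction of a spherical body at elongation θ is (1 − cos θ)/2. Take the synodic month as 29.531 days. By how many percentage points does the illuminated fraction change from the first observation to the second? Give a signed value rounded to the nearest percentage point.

+40 pp

First observation: θ = 360°·8.3/29.531 = 101.2°, so f = 0.597.
Second observation: θ = 184.1°, f = 0.999.
Δf = 0.999 − 0.597 = +0.402, i.e. +40 pp.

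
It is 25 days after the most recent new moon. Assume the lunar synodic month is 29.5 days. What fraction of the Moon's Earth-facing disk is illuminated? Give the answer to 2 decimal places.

0.21

Elongation θ = 360° × 25/29.5 ≈ 305.1°.
With cos θ = 0.575, the lit fraction is (1 − 0.575)/2 ≈ 0.213.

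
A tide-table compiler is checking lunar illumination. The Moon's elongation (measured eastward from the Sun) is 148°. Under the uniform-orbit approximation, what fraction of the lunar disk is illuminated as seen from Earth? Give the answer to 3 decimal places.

0.924

f = (1 − cos 148°)/2 = (1 − (-0.848))/2 ≈ 0.924.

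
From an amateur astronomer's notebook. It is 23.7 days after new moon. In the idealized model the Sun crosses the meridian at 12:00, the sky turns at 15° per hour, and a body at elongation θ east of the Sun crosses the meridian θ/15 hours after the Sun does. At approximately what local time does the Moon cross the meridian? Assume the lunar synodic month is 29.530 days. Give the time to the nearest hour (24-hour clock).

07:00

Elongation θ = 360° × 23.7/29.530 ≈ 288.9°.
The Moon trails the Sun by θ/15 = 288.9/15 ≈ 19.26 hours.
12:00 + 19.26 h ≈ 07:16 → 07:00 to the nearest hour.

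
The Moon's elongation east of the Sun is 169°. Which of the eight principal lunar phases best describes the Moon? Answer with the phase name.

The full moon sector spans roughly 158°–202°; 169° falls inside it.

full moon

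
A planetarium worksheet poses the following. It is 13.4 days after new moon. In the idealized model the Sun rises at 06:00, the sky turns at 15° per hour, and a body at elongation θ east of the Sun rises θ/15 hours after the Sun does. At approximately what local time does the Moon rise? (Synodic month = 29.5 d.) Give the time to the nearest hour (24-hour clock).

17:00

Elongation θ = 360° × 13.4/29.5 ≈ 163.5°.
The Moon trails the Sun by θ/15 = 163.5/15 ≈ 10.90 hours.
06:00 + 10.90 h ≈ 16:54 → 17:00 to the nearest hour.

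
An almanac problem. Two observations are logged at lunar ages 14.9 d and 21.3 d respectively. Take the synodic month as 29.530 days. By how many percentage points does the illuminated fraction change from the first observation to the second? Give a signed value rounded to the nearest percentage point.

θ₁ = 360° × 14.9/29.530 = 181.6°, f₁ = (1 − cos θ₁)/2 = 1.000.
θ₂ = 360° × 21.3/29.530 = 259.7°, f₂ = (1 − cos θ₂)/2 = 0.590.
Change = f₂ − f₁ = -0.410 → -41 percentage points.

-41 pp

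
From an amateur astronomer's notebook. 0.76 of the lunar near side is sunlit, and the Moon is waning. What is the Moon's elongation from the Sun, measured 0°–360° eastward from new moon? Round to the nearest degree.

Invert f = (1 − cos θ)/2 to get cos θ = 1 − 2(0.76) = -0.520, hence θ₀ = arccos -0.520 = 121.3°.
Waning ⇒ past full, so θ = 360° − 121.3° = 238.7°.

239°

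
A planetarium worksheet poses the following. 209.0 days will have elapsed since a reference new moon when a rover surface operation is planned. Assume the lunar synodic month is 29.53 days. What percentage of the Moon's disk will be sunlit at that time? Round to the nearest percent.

Reduce mod P: 209.0 − 7×29.53 = 2.29 d into the current lunation.
Elongation θ = 360° × 2.29/29.53 ≈ 27.9°.
Illuminated fraction = (1 − cos 27.9°)/2 = (1 − 0.884)/2 ≈ 0.058, so 6%.

6%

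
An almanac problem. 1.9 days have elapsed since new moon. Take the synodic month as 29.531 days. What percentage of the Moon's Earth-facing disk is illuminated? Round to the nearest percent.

Elongation θ = 360° × 1.9/29.531 ≈ 23.2°.
cos 23.2° = 0.919, so f = (1 − 0.919)/2 = 0.040, so 4%.

4%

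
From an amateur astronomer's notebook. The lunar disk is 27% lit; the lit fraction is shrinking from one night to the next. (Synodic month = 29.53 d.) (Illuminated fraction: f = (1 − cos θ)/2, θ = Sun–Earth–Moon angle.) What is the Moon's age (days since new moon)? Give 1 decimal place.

cos θ = 1 − 2f = 0.460, giving a principal value of 62.6°.
Since the Moon is past full (waning), take the reflex angle: θ = 360° − 62.6° = 297.4°.
That fraction of the synodic month is 297.4/360 × 29.53 d ≈ 24.39 d.

24.4 days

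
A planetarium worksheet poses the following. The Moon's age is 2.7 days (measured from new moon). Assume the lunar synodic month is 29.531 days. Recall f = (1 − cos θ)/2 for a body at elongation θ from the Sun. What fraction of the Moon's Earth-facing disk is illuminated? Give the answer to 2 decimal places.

0.08

The Moon has covered 2.7/29.531 of its cycle, so θ ≈ 360° × 2.7/29.531 = 32.9°.
cos 32.9° = 0.839, so f = (1 − 0.839)/2 = 0.080.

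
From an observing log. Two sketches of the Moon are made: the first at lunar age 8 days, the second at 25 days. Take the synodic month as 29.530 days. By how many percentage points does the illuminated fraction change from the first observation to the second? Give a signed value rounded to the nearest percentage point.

First observation: θ = 360°·8/29.530 = 97.5°, so f = 0.566.
Second observation: θ = 304.8°, f = 0.215.
Δf = 0.215 − 0.566 = -0.351, i.e. -35 pp.

-35 pp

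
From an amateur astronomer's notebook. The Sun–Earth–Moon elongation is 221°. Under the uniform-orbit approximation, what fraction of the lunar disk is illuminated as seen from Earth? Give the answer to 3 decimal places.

f = (1 − cos 221°)/2 = (1 − (-0.755))/2 ≈ 0.877.

0.877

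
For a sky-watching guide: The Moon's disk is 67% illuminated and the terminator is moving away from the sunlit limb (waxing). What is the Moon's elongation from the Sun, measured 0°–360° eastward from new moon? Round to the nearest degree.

From f = (1 − cos θ)/2: cos θ = 1 − 2×0.67 = -0.340; arccos → 109.9°.
The Moon is waxing (0°–180°), so θ = 109.9° directly.

110°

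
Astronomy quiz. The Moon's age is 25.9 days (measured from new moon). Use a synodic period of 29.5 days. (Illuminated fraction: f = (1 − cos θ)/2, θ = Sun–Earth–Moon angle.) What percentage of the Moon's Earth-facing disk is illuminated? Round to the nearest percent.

14%

The Moon has covered 25.9/29.5 of its cycle, so θ ≈ 360° × 25.9/29.5 = 316.1°.
With cos θ = 0.720, the lit fraction is (1 − 0.720)/2 ≈ 0.140, so 14%.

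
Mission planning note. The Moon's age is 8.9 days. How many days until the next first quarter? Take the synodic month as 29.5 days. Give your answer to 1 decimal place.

First quarter is 0.25 of the way through the cycle: age 0.25 × 29.5 = 7.375 d.
Already past this cycle's first quarter; the next is at 7.375 + 29.5 = 36.875 d, so 36.875 − 8.9 = 27.975 days.

28.0 days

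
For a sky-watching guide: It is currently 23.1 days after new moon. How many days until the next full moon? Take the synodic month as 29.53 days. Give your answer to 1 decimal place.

21.2 days

Full moon occurs at elongation 180°, i.e. at age 29.53 × 180/360 = 14.765 d.
Already past this cycle's full moon; the next is at 14.765 + 29.53 = 44.295 d, so 44.295 − 23.1 = 21.195 days.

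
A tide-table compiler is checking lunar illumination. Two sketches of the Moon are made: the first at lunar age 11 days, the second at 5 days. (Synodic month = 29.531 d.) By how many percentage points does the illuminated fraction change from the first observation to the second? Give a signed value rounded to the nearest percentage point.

First observation: θ = 360°·11/29.531 = 134.1°, so f = 0.848.
Second observation: θ = 61.0°, f = 0.257.
Δf = 0.257 − 0.848 = -0.591, i.e. -59 pp.

-59 percentage points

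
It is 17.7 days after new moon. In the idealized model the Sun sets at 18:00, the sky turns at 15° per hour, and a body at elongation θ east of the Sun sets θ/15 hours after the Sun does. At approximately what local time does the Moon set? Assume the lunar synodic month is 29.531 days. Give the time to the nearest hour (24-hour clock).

08:00

Phase angle: θ = 360°·(17.7 d)/(29.531 d) = 215.8°.
At 15° of sky rotation per hour, 215.8° corresponds to a 14.38 h lag.
18:00 + 14.38 h ≈ 08:23 → 08:00 to the nearest hour.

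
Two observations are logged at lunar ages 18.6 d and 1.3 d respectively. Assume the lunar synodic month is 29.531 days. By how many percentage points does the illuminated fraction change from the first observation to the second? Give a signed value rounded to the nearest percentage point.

-82 pp

θ₁ = 360° × 18.6/29.531 = 226.7°, f₁ = (1 − cos θ₁)/2 = 0.843.
θ₂ = 360° × 1.3/29.531 = 15.8°, f₂ = (1 − cos θ₂)/2 = 0.019.
Change = f₂ − f₁ = -0.824 → -82 percentage points.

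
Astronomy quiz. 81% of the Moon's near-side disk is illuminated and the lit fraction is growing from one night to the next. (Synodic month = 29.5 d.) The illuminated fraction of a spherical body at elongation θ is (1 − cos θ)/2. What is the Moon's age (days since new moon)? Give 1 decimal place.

10.5 days

cos θ = 1 − 2f = -0.620, giving a principal value of 128.3°.
Waxing ⇒ before full, so θ = 128.3°.
At 360°/29.5 d per day, 128.3° corresponds to 10.51 days.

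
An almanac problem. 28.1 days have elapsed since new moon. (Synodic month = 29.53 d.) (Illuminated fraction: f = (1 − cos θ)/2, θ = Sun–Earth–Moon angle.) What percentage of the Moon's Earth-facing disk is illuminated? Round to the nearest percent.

2%

The Moon has covered 28.1/29.53 of its cycle, so θ ≈ 360° × 28.1/29.53 = 342.6°.
Illuminated fraction = (1 − cos 342.6°)/2 = (1 − 0.954)/2 ≈ 0.023, so 2%.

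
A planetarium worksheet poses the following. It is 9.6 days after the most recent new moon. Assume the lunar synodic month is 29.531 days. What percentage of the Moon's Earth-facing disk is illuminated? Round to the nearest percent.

73%

The Moon has covered 9.6/29.531 of its cycle, so θ ≈ 360° × 9.6/29.531 = 117.0°.
cos 117.0° = (-0.454), so f = (1 − (-0.454))/2 = 0.727, so 73%.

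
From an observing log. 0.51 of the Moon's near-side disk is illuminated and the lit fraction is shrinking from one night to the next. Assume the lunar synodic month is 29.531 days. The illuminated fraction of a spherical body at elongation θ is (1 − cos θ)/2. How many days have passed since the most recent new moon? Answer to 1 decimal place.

22.1 days

Invert f = (1 − cos θ)/2 to get cos θ = 1 − 2(0.51) = -0.020, hence θ₀ = arccos -0.020 = 91.1°.
A waning Moon lies in 180°–360°, so θ = 360° − 91.1° = 268.9°.
That fraction of the synodic month is 268.9/360 × 29.531 d ≈ 22.05 d.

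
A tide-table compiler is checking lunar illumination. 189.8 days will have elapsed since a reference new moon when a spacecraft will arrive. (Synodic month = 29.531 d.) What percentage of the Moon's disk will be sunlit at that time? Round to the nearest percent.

189.8 d spans 6 complete synodic months (6 × 29.531 = 177.19 d) plus 12.61 d.
Phase angle: θ = 360°·(12.61 d)/(29.531 d) = 153.8°.
cos 153.8° = (-0.897), so f = (1 − (-0.897))/2 = 0.949, so 95%.

95%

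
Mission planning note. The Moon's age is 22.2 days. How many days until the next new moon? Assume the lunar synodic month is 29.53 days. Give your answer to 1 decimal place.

The next new moon completes the synodic month: 29.53 − 22.2 = 7.330 days.

7.3 days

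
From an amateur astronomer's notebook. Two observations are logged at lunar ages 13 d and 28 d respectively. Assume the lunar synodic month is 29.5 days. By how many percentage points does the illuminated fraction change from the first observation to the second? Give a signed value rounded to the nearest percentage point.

First observation: θ = 360°·13/29.5 = 158.6°, so f = 0.966.
Second observation: θ = 341.7°, f = 0.025.
Δf = 0.025 − 0.966 = -0.940, i.e. -94 pp.

-94 pp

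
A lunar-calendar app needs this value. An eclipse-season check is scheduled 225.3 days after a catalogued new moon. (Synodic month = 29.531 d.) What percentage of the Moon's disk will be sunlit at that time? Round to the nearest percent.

225.3/29.531 = 7.629 lunations, so 7 complete cycles and 18.58 d into the next.
The Moon has covered 18.58/29.531 of its cycle, so θ ≈ 360° × 18.58/29.531 = 226.5°.
With cos θ = (-0.688), the lit fraction is (1 − (-0.688))/2 ≈ 0.844, so 84%.

84%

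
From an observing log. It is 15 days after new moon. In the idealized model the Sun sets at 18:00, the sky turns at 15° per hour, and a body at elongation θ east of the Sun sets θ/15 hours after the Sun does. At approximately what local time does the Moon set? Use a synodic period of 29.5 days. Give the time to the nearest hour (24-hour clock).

The Moon has covered 15/29.5 of its cycle, so θ ≈ 360° × 15/29.5 = 183.1°.
At 15° of sky rotation per hour, 183.1° corresponds to a 12.20 h lag.
18:00 + 12.20 h ≈ 06:12 → 06:00 to the nearest hour.

06:00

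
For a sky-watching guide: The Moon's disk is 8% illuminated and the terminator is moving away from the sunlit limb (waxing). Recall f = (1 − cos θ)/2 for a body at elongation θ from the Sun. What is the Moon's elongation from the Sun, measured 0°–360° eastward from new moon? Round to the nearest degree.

33°

Invert f = (1 − cos θ)/2 to get cos θ = 1 − 2(0.08) = 0.840, hence θ₀ = arccos 0.840 = 32.9°.
Waxing ⇒ before full, so θ = 32.9°.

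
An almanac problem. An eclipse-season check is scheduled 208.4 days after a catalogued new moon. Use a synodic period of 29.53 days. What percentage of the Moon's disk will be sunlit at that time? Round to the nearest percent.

3%

208.4 d spans 7 complete synodic months (7 × 29.53 = 206.71 d) plus 1.69 d.
Elongation θ = 360° × 1.69/29.53 ≈ 20.6°.
With cos θ = 0.936, the lit fraction is (1 − 0.936)/2 ≈ 0.032, so 3%.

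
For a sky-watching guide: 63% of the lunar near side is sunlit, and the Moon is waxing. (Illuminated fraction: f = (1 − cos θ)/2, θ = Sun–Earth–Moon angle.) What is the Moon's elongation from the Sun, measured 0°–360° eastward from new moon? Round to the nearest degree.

105°

From f = (1 − cos θ)/2: cos θ = 1 − 2×0.63 = -0.260; arccos → 105.1°.
The Moon is waxing (0°–180°), so θ = 105.1° directly.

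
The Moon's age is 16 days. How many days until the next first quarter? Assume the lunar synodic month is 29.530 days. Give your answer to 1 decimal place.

20.9 days

First quarter occurs at elongation 90°, i.e. at age 29.530 × 90/360 = 7.383 d.
Already past this cycle's first quarter; the next is at 7.383 + 29.530 = 36.913 d, so 36.913 − 16 = 20.913 days.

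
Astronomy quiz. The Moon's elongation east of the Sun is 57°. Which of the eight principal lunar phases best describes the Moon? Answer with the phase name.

waxing crescent

The waxing crescent sector spans roughly 22°–68°; 57° falls inside it.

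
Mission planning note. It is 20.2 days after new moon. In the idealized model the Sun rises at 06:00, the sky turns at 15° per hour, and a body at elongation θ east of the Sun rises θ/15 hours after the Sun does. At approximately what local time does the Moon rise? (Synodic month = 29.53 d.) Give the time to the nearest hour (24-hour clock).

22:00

Phase angle: θ = 360°·(20.2 d)/(29.53 d) = 246.3°.
The Moon trails the Sun by θ/15 = 246.3/15 ≈ 16.42 hours.
06:00 + 16.42 h ≈ 22:25 → 22:00 to the nearest hour.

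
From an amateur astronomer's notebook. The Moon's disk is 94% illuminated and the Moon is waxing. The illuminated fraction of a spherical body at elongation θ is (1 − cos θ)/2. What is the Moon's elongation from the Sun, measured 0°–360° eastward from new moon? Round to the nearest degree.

152°

From f = (1 − cos θ)/2: cos θ = 1 − 2×0.94 = -0.880; arccos → 151.6°.
The Moon is waxing (0°–180°), so θ = 151.6° directly.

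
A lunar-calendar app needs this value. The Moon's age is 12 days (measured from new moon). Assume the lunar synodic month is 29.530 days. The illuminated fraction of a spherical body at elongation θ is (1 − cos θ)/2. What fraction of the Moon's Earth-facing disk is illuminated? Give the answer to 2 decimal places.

Phase angle: θ = 360°·(12 d)/(29.530 d) = 146.3°.
With cos θ = (-0.832), the lit fraction is (1 − (-0.832))/2 ≈ 0.916.

0.92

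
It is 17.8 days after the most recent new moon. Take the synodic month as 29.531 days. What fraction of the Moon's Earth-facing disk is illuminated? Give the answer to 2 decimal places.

Elongation θ = 360° × 17.8/29.531 ≈ 217.0°.
cos 217.0° = (-0.799), so f = (1 − (-0.799))/2 = 0.899.

0.90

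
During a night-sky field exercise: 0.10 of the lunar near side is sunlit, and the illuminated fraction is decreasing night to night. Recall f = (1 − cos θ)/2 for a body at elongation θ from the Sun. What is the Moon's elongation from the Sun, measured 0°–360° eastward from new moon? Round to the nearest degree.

Invert f = (1 − cos θ)/2 to get cos θ = 1 − 2(0.10) = 0.800, hence θ₀ = arccos 0.800 = 36.9°.
Waning ⇒ past full, so θ = 360° − 36.9° = 323.1°.

323°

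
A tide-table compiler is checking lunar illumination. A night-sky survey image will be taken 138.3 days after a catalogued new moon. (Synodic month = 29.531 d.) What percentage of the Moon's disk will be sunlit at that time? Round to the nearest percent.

138.3 d spans 4 complete synodic months (4 × 29.531 = 118.12 d) plus 20.18 d.
Elongation θ = 360° × 20.18/29.531 ≈ 246.0°.
cos 246.0° = (-0.407), so f = (1 − (-0.407))/2 = 0.704, so 70%.

70%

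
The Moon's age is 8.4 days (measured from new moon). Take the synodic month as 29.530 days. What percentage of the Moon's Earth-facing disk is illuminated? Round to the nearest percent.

61%

The Moon has covered 8.4/29.530 of its cycle, so θ ≈ 360° × 8.4/29.530 = 102.4°.
With cos θ = (-0.215), the lit fraction is (1 − (-0.215))/2 ≈ 0.607, so 61%.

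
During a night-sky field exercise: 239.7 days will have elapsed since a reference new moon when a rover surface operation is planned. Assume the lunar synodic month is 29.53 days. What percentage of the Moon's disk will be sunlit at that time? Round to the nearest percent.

Reduce mod P: 239.7 − 8×29.53 = 3.46 d into the current lunation.
The Moon has covered 3.46/29.53 of its cycle, so θ ≈ 360° × 3.46/29.53 = 42.2°.
With cos θ = 0.741, the lit fraction is (1 − 0.741)/2 ≈ 0.129, so 13%.

13%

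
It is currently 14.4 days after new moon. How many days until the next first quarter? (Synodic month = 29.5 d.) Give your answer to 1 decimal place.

First quarter occurs at elongation 90°, i.e. at age 29.5 × 90/360 = 7.375 d.
This lunation's first quarter (7.375 d) has passed, so add one period: 36.875 − 14.4 = 22.475 days.

22.5 days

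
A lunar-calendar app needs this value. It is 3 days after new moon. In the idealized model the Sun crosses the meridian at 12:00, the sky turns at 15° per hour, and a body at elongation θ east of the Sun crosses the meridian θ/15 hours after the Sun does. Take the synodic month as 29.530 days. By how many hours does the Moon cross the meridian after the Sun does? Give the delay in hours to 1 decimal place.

2.4 h

The Moon has covered 3/29.530 of its cycle, so θ ≈ 360° × 3/29.530 = 36.6°.
At 15° of sky rotation per hour, 36.6° corresponds to a 2.44 h lag.
So the Moon crosses the meridian 2.44 h after the Sun.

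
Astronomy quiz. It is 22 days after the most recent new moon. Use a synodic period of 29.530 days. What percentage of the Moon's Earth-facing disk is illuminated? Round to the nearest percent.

52%

Elongation θ = 360° × 22/29.530 ≈ 268.2°.
With cos θ = (-0.031), the lit fraction is (1 − (-0.031))/2 ≈ 0.516, so 52%.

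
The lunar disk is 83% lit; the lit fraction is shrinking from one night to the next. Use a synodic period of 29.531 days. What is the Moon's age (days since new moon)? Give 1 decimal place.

cos θ = 1 − 2f = -0.660, giving a principal value of 131.3°.
Waning ⇒ past full, so θ = 360° − 131.3° = 228.7°.
That fraction of the synodic month is 228.7/360 × 29.531 d ≈ 18.76 d.

18.8 days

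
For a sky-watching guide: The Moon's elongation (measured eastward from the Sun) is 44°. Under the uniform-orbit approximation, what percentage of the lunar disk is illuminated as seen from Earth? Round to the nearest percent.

14%

cos 44° = 0.719, so f = (1 − 0.719)/2 = 0.140, i.e. 14%.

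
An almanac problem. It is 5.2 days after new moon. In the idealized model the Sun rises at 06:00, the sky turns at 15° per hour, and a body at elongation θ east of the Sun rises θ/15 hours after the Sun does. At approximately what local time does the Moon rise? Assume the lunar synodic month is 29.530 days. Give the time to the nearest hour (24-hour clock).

Phase angle: θ = 360°·(5.2 d)/(29.530 d) = 63.4°.
Delay after the Sun = 63.4° / (15°/h) ≈ 4.23 h.
06:00 + 4.23 h ≈ 10:14 → 10:00 to the nearest hour.

10:00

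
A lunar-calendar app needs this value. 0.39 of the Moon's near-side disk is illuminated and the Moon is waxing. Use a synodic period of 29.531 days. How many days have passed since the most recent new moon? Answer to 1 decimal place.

Invert f = (1 − cos θ)/2 to get cos θ = 1 − 2(0.39) = 0.220, hence θ₀ = arccos 0.220 = 77.3°.
The Moon is waxing (0°–180°), so θ = 77.3° directly.
That fraction of the synodic month is 77.3/360 × 29.531 d ≈ 6.34 d.

6.3 days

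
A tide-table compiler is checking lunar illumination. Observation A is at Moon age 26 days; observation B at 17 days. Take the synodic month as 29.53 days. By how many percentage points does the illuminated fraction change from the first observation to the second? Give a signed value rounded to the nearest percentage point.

θ₁ = 360° × 26/29.53 = 317.0°, f₁ = (1 − cos θ₁)/2 = 0.135.
θ₂ = 360° × 17/29.53 = 207.2°, f₂ = (1 − cos θ₂)/2 = 0.945.
Change = f₂ − f₁ = +0.810 → +81 percentage points.

+81 pp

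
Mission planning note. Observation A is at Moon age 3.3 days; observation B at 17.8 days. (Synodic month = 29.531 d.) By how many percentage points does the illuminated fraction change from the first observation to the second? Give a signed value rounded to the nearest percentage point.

+78 percentage points

First observation: θ = 360°·3.3/29.531 = 40.2°, so f = 0.118.
Second observation: θ = 217.0°, f = 0.899.
Δf = 0.899 − 0.118 = +0.781, i.e. +78 pp.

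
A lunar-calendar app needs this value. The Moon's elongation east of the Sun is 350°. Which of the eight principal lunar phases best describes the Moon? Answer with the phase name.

new moon

350° lies in the new moon sector of the 8-phase cycle.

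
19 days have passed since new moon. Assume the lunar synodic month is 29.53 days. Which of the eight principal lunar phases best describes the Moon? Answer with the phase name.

At 19/29.53 of the cycle, θ ≈ 232° — the waning gibbous range.

waning gibbous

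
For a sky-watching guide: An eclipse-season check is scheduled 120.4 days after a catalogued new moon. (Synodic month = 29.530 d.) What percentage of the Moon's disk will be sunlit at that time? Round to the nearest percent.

6%

120.4 d spans 4 complete synodic months (4 × 29.530 = 118.12 d) plus 2.28 d.
Elongation θ = 360° × 2.28/29.530 ≈ 27.8°.
cos 27.8° = 0.885, so f = (1 − 0.885)/2 = 0.058, so 6%.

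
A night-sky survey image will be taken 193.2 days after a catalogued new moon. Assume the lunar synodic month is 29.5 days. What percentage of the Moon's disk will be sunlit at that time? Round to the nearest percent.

98%

193.2 d spans 6 complete synodic months (6 × 29.5 = 177.00 d) plus 16.20 d.
Phase angle: θ = 360°·(16.20 d)/(29.5 d) = 197.7°.
Illuminated fraction = (1 − cos 197.7°)/2 = (1 − (-0.953))/2 ≈ 0.976, so 98%.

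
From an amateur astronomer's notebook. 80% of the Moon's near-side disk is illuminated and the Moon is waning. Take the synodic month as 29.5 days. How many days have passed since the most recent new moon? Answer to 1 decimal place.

19.1 days

From f = (1 − cos θ)/2: cos θ = 1 − 2×0.80 = -0.600; arccos → 126.9°.
Since the Moon is past full (waning), take the reflex angle: θ = 360° − 126.9° = 233.1°.
That fraction of the synodic month is 233.1/360 × 29.5 d ≈ 19.10 d.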